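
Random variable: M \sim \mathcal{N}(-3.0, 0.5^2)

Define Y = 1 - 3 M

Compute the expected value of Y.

For Y = -3M + 1:
E[Y] = -3 * E[M] + 1
E[M] = -3.0 = -3
E[Y] = -3 * (-3) + 1 = 10

10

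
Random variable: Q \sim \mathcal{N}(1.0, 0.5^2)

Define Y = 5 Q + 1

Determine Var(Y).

For Y = aQ + b: Var(Y) = a² * Var(Q)
Var(Q) = 0.5^2 = 0.25
Var(Y) = 5² * 0.25 = 25 * 0.25 = 6.25

6.25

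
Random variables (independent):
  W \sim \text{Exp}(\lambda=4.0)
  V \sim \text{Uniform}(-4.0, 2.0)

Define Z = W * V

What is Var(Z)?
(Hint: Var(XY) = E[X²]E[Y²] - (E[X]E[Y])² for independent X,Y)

Var(XY) = E[X²]E[Y²] - (E[X]E[Y])²
E[W] = 0.25, Var(W) = 0.0625
E[V] = -1, Var(V) = 3
E[W²] = 0.0625 + 0.25² = 0.125
E[V²] = 3 + (-1)² = 4
Var(Z) = 0.125*4 - (0.25*(-1))²
= 0.5 - 0.0625 = 0.4375

0.4375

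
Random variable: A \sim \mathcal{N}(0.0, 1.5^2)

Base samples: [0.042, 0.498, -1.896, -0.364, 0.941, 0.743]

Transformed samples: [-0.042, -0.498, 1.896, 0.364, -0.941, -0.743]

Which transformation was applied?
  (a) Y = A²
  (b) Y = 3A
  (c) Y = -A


Checking option (c) Y = -A:
  A = 0.042 -> Y = -0.042 ✓
  A = 0.498 -> Y = -0.498 ✓
  A = -1.896 -> Y = 1.896 ✓
All samples match this transformation.

(c) -A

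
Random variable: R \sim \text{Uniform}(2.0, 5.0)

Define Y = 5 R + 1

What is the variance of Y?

For Y = aR + b: Var(Y) = a² * Var(R)
Var(R) = (5 - 2)^2/12 = 0.75
Var(Y) = 5² * 0.75 = 25 * 0.75 = 18.75

18.75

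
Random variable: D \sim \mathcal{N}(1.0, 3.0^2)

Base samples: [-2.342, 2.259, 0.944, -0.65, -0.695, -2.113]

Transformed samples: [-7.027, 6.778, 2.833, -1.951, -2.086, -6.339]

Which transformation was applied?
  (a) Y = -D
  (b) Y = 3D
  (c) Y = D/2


Checking option (b) Y = 3D:
  D = -2.342 -> Y = -7.027 ✓
  D = 2.259 -> Y = 6.778 ✓
  D = 0.944 -> Y = 2.833 ✓
All samples match this transformation.

(b) 3D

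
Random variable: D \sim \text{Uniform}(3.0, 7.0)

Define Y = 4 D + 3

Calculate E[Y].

For Y = 4D + 3:
E[Y] = 4 * E[D] + 3
E[D] = (3 + 7)/2 = 5
E[Y] = 4 * 5 + 3 = 23

23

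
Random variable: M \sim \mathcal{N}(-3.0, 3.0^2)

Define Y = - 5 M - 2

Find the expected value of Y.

For Y = -5M - 2:
E[Y] = -5 * E[M] - 2
E[M] = -3.0 = -3
E[Y] = -5 * (-3) - 2 = 13

13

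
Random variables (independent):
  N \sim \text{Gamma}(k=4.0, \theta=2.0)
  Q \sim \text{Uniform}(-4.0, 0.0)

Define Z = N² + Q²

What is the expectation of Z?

E[Z] = E[N²] + E[Q²]
E[N²] = Var(N) + E[N]² = 16 + 64 = 80
E[Q²] = Var(Q) + E[Q]² = 1.3333333 + 4 = 5.3333333
E[Z] = 80 + 5.3333333 = 85.333333

85.333333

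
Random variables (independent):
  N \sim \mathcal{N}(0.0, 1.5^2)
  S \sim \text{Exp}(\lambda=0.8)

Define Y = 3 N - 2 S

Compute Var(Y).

For independent RVs: Var(aX + bY) = a²Var(X) + b²Var(Y)
Var(N) = 2.25
Var(S) = 1.5625
Var(Y) = 3²*2.25 + (-2)²*1.5625
= 9*2.25 + 4*1.5625 = 26.5

26.5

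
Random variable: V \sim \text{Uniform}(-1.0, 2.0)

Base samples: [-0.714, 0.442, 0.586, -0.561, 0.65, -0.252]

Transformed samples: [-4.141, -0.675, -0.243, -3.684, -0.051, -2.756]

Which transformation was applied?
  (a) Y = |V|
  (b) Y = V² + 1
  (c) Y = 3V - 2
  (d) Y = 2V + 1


Checking option (c) Y = 3V - 2:
  V = -0.714 -> Y = -4.141 ✓
  V = 0.442 -> Y = -0.675 ✓
  V = 0.586 -> Y = -0.243 ✓
All samples match this transformation.

(c) 3V - 2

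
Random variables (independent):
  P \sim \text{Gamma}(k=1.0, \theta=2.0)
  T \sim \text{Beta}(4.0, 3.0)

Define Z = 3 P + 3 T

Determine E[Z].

E[Z] = 3*E[P] + 3*E[T]
E[P] = 2
E[T] = 0.57142857
E[Z] = 3*2 + 3*0.57142857 = 7.7142857

7.7142857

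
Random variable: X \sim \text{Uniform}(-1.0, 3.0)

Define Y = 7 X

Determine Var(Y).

For Y = aX + b: Var(Y) = a² * Var(X)
Var(X) = (3 + 1)^2/12 = 1.3333333
Var(Y) = 7² * 1.3333333 = 49 * 1.3333333 = 65.333333

65.333333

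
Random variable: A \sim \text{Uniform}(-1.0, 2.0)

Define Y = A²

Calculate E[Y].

Using E[X²] = Var(X) + (E[X])²:
E[A] = 0.5
Var(A) = (2 + 1)^2/12 = 0.75
E[A²] = 0.75 + 0.5² = 0.75 + 0.25 = 1

1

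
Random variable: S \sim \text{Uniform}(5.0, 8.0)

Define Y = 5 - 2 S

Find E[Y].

For Y = -2S + 5:
E[Y] = -2 * E[S] + 5
E[S] = (5 + 8)/2 = 6.5
E[Y] = -2 * 6.5 + 5 = -8

-8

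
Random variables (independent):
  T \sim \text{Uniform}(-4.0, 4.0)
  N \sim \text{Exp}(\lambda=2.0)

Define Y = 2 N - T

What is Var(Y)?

For independent RVs: Var(aX + bY) = a²Var(X) + b²Var(Y)
Var(T) = 5.3333333
Var(N) = 0.25
Var(Y) = (-1)²*5.3333333 + 2²*0.25
= 1*5.3333333 + 4*0.25 = 6.3333333

6.3333333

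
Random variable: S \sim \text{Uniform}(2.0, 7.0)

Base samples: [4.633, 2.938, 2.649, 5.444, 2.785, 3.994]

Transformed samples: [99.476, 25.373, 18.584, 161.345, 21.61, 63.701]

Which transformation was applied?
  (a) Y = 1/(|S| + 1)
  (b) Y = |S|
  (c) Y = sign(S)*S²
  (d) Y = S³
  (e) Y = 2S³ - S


Checking option (d) Y = S³:
  S = 4.633 -> Y = 99.476 ✓
  S = 2.938 -> Y = 25.373 ✓
  S = 2.649 -> Y = 18.584 ✓
All samples match this transformation.

(d) S³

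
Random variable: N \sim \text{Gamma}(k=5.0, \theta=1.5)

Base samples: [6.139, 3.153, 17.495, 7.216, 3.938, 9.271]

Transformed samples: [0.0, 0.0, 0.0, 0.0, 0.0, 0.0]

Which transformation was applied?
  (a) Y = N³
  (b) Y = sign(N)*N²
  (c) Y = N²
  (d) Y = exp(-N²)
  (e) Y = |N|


Checking option (d) Y = exp(-N²):
  N = 6.139 -> Y = 0.0 ✓
  N = 3.153 -> Y = 0.0 ✓
  N = 17.495 -> Y = 0.0 ✓
All samples match this transformation.

(d) exp(-N²)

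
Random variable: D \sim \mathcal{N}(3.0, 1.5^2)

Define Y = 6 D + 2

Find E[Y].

For Y = 6D + 2:
E[Y] = 6 * E[D] + 2
E[D] = 3.0 = 3
E[Y] = 6 * 3 + 2 = 20

20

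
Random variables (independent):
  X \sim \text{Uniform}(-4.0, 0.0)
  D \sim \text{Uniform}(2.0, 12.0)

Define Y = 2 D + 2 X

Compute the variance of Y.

For independent RVs: Var(aX + bY) = a²Var(X) + b²Var(Y)
Var(X) = 1.3333333
Var(D) = 8.3333333
Var(Y) = 2²*1.3333333 + 2²*8.3333333
= 4*1.3333333 + 4*8.3333333 = 38.666667

38.666667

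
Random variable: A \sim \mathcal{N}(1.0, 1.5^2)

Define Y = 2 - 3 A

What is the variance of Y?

For Y = aA + b: Var(Y) = a² * Var(A)
Var(A) = 1.5^2 = 2.25
Var(Y) = (-3)² * 2.25 = 9 * 2.25 = 20.25

20.25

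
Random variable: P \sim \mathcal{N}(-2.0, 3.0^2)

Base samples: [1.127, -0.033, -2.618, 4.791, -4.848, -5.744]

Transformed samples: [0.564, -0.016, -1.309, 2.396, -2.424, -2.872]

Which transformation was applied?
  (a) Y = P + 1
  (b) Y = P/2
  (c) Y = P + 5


Checking option (b) Y = P/2:
  P = 1.127 -> Y = 0.564 ✓
  P = -0.033 -> Y = -0.016 ✓
  P = -2.618 -> Y = -1.309 ✓
All samples match this transformation.

(b) P/2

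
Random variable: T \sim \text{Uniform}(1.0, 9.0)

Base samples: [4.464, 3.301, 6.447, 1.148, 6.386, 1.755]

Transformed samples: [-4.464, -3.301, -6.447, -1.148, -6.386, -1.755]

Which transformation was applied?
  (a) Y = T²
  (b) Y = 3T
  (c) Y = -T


Checking option (c) Y = -T:
  T = 4.464 -> Y = -4.464 ✓
  T = 3.301 -> Y = -3.301 ✓
  T = 6.447 -> Y = -6.447 ✓
All samples match this transformation.

(c) -T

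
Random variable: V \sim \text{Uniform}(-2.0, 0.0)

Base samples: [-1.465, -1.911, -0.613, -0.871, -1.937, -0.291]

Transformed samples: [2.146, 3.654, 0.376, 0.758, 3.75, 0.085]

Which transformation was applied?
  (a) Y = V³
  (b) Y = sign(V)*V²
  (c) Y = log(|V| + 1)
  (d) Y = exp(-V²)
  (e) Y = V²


Checking option (e) Y = V²:
  V = -1.465 -> Y = 2.146 ✓
  V = -1.911 -> Y = 3.654 ✓
  V = -0.613 -> Y = 0.376 ✓
All samples match this transformation.

(e) V²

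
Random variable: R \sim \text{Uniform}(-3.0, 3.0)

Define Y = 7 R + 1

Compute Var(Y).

For Y = aR + b: Var(Y) = a² * Var(R)
Var(R) = (3 + 3)^2/12 = 3
Var(Y) = 7² * 3 = 49 * 3 = 147

147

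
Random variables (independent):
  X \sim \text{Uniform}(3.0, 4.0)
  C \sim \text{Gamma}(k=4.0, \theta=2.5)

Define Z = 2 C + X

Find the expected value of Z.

E[Z] = 1*E[X] + 2*E[C]
E[X] = 3.5
E[C] = 10
E[Z] = 1*3.5 + 2*10 = 23.5

23.5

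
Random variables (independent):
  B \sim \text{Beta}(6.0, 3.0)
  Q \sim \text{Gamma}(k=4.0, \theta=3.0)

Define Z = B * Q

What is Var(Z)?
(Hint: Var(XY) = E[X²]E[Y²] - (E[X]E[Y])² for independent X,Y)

Var(XY) = E[X²]E[Y²] - (E[X]E[Y])²
E[B] = 0.66666667, Var(B) = 0.022222222
E[Q] = 12, Var(Q) = 36
E[B²] = 0.022222222 + 0.66666667² = 0.46666667
E[Q²] = 36 + 12² = 180
Var(Z) = 0.46666667*180 - (0.66666667*12)²
= 84 - 64 = 20

20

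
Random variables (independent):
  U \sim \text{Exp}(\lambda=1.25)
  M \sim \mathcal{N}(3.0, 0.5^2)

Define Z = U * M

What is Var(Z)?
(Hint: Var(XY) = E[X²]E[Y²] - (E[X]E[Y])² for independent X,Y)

Var(XY) = E[X²]E[Y²] - (E[X]E[Y])²
E[U] = 0.8, Var(U) = 0.64
E[M] = 3, Var(M) = 0.25
E[U²] = 0.64 + 0.8² = 1.28
E[M²] = 0.25 + 3² = 9.25
Var(Z) = 1.28*9.25 - (0.8*3)²
= 11.84 - 5.76 = 6.08

6.08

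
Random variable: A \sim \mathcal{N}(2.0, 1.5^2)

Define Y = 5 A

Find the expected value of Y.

For Y = 5A:
E[Y] = 5 * E[A]
E[A] = 2.0 = 2
E[Y] = 5 * 2 = 10

10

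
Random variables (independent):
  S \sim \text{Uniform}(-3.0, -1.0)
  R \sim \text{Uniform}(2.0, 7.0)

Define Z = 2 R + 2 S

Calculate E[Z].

E[Z] = 2*E[S] + 2*E[R]
E[S] = -2
E[R] = 4.5
E[Z] = 2*(-2) + 2*4.5 = 5

5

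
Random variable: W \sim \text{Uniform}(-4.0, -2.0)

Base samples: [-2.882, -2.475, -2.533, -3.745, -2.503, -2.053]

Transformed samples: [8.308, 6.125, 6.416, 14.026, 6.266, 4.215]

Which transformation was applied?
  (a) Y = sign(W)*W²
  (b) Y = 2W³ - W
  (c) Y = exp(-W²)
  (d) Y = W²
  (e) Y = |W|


Checking option (d) Y = W²:
  W = -2.882 -> Y = 8.308 ✓
  W = -2.475 -> Y = 6.125 ✓
  W = -2.533 -> Y = 6.416 ✓
All samples match this transformation.

(d) W²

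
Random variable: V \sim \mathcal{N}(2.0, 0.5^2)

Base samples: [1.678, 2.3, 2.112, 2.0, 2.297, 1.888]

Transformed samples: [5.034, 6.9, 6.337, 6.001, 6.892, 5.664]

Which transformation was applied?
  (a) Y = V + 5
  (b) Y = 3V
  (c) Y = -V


Checking option (b) Y = 3V:
  V = 1.678 -> Y = 5.034 ✓
  V = 2.3 -> Y = 6.9 ✓
  V = 2.112 -> Y = 6.337 ✓
All samples match this transformation.

(b) 3V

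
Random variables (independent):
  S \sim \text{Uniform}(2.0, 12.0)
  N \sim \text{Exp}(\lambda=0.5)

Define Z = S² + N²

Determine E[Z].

E[Z] = E[S²] + E[N²]
E[S²] = Var(S) + E[S]² = 8.3333333 + 49 = 57.333333
E[N²] = Var(N) + E[N]² = 4 + 4 = 8
E[Z] = 57.333333 + 8 = 65.333333

65.333333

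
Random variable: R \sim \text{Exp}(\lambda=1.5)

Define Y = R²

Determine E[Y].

E[R²] = Var(R) + (E[R])² = 0.44444444 + 0.44444444 = 0.88888889

0.88888889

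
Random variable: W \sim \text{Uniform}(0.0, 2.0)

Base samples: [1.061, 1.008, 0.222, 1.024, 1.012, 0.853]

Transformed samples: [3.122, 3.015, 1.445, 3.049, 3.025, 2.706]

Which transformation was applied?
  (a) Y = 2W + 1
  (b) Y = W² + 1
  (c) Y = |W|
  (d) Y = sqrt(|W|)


Checking option (a) Y = 2W + 1:
  W = 1.061 -> Y = 3.122 ✓
  W = 1.008 -> Y = 3.015 ✓
  W = 0.222 -> Y = 1.445 ✓
All samples match this transformation.

(a) 2W + 1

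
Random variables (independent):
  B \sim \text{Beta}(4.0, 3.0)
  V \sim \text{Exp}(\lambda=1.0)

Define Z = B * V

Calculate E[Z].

For independent RVs: E[XY] = E[X]*E[Y]
E[B] = 0.57142857
E[V] = 1
E[Z] = 0.57142857 * 1 = 0.57142857

0.57142857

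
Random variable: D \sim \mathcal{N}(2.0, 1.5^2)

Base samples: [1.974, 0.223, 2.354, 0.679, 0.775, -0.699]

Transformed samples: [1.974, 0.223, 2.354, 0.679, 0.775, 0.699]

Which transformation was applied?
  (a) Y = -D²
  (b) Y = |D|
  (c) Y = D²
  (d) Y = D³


Checking option (b) Y = |D|:
  D = 1.974 -> Y = 1.974 ✓
  D = 0.223 -> Y = 0.223 ✓
  D = 2.354 -> Y = 2.354 ✓
All samples match this transformation.

(b) |D|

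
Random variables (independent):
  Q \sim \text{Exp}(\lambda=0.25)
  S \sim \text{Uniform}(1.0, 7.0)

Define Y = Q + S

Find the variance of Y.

For independent RVs: Var(aX + bY) = a²Var(X) + b²Var(Y)
Var(Q) = 16
Var(S) = 3
Var(Y) = 1²*16 + 1²*3
= 1*16 + 1*3 = 19

19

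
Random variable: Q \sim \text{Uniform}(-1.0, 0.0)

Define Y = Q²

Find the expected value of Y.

E[Q²] = Var(Q) + (E[Q])² = 0.083333333 + 0.25 = 0.33333333

0.33333333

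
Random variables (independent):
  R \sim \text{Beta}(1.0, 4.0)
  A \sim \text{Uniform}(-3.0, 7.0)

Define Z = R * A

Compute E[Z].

For independent RVs: E[XY] = E[X]*E[Y]
E[R] = 0.2
E[A] = 2
E[Z] = 0.2 * 2 = 0.4

0.4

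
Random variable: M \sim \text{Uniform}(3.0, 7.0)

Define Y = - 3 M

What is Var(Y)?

For Y = aM + b: Var(Y) = a² * Var(M)
Var(M) = (7 - 3)^2/12 = 1.3333333
Var(Y) = (-3)² * 1.3333333 = 9 * 1.3333333 = 12

12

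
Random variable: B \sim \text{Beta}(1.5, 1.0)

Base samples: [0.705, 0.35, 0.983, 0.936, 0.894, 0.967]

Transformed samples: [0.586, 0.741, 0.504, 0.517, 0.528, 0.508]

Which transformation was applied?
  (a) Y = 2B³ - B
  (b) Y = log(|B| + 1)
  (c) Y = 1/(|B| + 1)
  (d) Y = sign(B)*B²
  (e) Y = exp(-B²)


Checking option (c) Y = 1/(|B| + 1):
  B = 0.705 -> Y = 0.586 ✓
  B = 0.35 -> Y = 0.741 ✓
  B = 0.983 -> Y = 0.504 ✓
All samples match this transformation.

(c) 1/(|B| + 1)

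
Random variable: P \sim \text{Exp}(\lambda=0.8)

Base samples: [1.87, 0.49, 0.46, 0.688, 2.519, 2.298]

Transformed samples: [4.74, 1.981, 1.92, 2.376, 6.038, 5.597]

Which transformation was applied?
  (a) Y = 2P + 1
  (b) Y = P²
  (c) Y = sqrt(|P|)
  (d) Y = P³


Checking option (a) Y = 2P + 1:
  P = 1.87 -> Y = 4.74 ✓
  P = 0.49 -> Y = 1.981 ✓
  P = 0.46 -> Y = 1.92 ✓
All samples match this transformation.

(a) 2P + 1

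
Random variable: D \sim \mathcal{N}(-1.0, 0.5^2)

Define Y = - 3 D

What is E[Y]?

For Y = -3D:
E[Y] = -3 * E[D]
E[D] = -1.0 = -1
E[Y] = -3 * (-1) = 3

3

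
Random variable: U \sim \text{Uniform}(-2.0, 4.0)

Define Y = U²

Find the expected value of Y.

E[U²] = Var(U) + (E[U])² = 3 + 1 = 4

4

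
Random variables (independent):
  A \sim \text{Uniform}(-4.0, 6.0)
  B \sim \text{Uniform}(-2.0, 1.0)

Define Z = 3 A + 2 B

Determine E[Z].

E[Z] = 3*E[A] + 2*E[B]
E[A] = 1
E[B] = -0.5
E[Z] = 3*1 + 2*(-0.5) = 2

2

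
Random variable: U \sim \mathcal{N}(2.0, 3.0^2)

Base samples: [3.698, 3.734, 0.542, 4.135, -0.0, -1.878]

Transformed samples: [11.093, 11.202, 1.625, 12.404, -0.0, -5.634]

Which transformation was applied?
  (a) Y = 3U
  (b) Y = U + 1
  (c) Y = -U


Checking option (a) Y = 3U:
  U = 3.698 -> Y = 11.093 ✓
  U = 3.734 -> Y = 11.202 ✓
  U = 0.542 -> Y = 1.625 ✓
All samples match this transformation.

(a) 3U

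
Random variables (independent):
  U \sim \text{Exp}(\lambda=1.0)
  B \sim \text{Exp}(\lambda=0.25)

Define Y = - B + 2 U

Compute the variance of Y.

For independent RVs: Var(aX + bY) = a²Var(X) + b²Var(Y)
Var(U) = 1
Var(B) = 16
Var(Y) = 2²*1 + (-1)²*16
= 4*1 + 1*16 = 20

20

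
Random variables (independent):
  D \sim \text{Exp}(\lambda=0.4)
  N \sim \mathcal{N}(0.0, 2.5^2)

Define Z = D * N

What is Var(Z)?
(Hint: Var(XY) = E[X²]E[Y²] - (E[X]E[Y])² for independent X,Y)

Var(XY) = E[X²]E[Y²] - (E[X]E[Y])²
E[D] = 2.5, Var(D) = 6.25
E[N] = 0, Var(N) = 6.25
E[D²] = 6.25 + 2.5² = 12.5
E[N²] = 6.25 + 0² = 6.25
Var(Z) = 12.5*6.25 - (2.5*0)²
= 78.125 - 0 = 78.125

78.125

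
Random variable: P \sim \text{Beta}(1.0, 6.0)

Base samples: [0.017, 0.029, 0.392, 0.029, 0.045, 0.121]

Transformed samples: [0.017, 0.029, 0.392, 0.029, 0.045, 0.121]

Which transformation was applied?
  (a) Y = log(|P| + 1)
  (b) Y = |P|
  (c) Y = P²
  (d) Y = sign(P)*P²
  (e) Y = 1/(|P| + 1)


Checking option (b) Y = |P|:
  P = 0.017 -> Y = 0.017 ✓
  P = 0.029 -> Y = 0.029 ✓
  P = 0.392 -> Y = 0.392 ✓
All samples match this transformation.

(b) |P|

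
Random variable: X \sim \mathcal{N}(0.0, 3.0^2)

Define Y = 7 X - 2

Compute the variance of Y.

For Y = aX + b: Var(Y) = a² * Var(X)
Var(X) = 3.0^2 = 9
Var(Y) = 7² * 9 = 49 * 9 = 441

441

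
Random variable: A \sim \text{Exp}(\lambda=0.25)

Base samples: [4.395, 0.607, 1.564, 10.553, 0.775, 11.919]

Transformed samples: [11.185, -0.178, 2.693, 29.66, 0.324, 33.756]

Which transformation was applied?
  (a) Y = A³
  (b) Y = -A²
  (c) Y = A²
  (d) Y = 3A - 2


Checking option (d) Y = 3A - 2:
  A = 4.395 -> Y = 11.185 ✓
  A = 0.607 -> Y = -0.178 ✓
  A = 1.564 -> Y = 2.693 ✓
All samples match this transformation.

(d) 3A - 2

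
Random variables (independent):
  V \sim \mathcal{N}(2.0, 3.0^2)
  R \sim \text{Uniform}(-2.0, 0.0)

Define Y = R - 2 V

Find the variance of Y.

For independent RVs: Var(aX + bY) = a²Var(X) + b²Var(Y)
Var(V) = 9
Var(R) = 0.33333333
Var(Y) = (-2)²*9 + 1²*0.33333333
= 4*9 + 1*0.33333333 = 36.333333

36.333333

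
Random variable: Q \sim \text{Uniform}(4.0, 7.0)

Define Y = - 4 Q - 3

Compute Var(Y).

For Y = aQ + b: Var(Y) = a² * Var(Q)
Var(Q) = (7 - 4)^2/12 = 0.75
Var(Y) = (-4)² * 0.75 = 16 * 0.75 = 12

12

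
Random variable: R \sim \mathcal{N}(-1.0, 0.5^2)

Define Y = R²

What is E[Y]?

Using E[X²] = Var(X) + (E[X])²:
E[R] = -1
Var(R) = 0.5^2 = 0.25
E[R²] = 0.25 + (-1)² = 0.25 + 1 = 1.25

1.25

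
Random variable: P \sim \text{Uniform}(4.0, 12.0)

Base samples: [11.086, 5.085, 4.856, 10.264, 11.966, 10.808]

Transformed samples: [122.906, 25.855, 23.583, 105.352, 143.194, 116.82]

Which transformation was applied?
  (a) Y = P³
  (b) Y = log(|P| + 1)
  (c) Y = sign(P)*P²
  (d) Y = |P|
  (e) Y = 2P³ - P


Checking option (c) Y = sign(P)*P²:
  P = 11.086 -> Y = 122.906 ✓
  P = 5.085 -> Y = 25.855 ✓
  P = 4.856 -> Y = 23.583 ✓
All samples match this transformation.

(c) sign(P)*P²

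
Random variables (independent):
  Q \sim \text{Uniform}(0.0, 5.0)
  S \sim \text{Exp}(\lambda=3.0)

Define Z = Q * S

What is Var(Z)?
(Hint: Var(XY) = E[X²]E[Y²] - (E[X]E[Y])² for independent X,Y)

Var(XY) = E[X²]E[Y²] - (E[X]E[Y])²
E[Q] = 2.5, Var(Q) = 2.0833333
E[S] = 0.33333333, Var(S) = 0.11111111
E[Q²] = 2.0833333 + 2.5² = 8.3333333
E[S²] = 0.11111111 + 0.33333333² = 0.22222222
Var(Z) = 8.3333333*0.22222222 - (2.5*0.33333333)²
= 1.8518519 - 0.69444444 = 1.1574074

1.1574074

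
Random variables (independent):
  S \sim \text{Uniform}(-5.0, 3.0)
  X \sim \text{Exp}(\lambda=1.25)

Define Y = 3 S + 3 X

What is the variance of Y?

For independent RVs: Var(aX + bY) = a²Var(X) + b²Var(Y)
Var(S) = 5.3333333
Var(X) = 0.64
Var(Y) = 3²*5.3333333 + 3²*0.64
= 9*5.3333333 + 9*0.64 = 53.76

53.76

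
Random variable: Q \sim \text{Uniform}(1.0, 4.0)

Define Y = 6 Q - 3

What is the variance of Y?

For Y = aQ + b: Var(Y) = a² * Var(Q)
Var(Q) = (4 - 1)^2/12 = 0.75
Var(Y) = 6² * 0.75 = 36 * 0.75 = 27

27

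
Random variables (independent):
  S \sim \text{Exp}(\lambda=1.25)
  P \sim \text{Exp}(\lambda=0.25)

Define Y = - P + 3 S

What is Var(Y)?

For independent RVs: Var(aX + bY) = a²Var(X) + b²Var(Y)
Var(S) = 0.64
Var(P) = 16
Var(Y) = 3²*0.64 + (-1)²*16
= 9*0.64 + 1*16 = 21.76

21.76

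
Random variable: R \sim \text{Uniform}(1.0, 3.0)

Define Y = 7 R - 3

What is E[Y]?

For Y = 7R - 3:
E[Y] = 7 * E[R] - 3
E[R] = (1 + 3)/2 = 2
E[Y] = 7 * 2 - 3 = 11

11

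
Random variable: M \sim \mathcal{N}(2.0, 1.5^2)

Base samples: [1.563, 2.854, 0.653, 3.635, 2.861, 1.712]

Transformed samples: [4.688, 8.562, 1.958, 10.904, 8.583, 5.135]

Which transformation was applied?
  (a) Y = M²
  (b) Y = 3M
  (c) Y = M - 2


Checking option (b) Y = 3M:
  M = 1.563 -> Y = 4.688 ✓
  M = 2.854 -> Y = 8.562 ✓
  M = 0.653 -> Y = 1.958 ✓
All samples match this transformation.

(b) 3M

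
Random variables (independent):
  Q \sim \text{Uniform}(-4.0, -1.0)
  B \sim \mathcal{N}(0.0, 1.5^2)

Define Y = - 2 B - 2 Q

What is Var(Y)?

For independent RVs: Var(aX + bY) = a²Var(X) + b²Var(Y)
Var(Q) = 0.75
Var(B) = 2.25
Var(Y) = (-2)²*0.75 + (-2)²*2.25
= 4*0.75 + 4*2.25 = 12

12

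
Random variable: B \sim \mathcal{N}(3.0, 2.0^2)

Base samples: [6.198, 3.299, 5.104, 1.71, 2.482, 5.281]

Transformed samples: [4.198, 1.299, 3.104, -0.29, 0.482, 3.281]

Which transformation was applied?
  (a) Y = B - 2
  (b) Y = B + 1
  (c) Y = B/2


Checking option (a) Y = B - 2:
  B = 6.198 -> Y = 4.198 ✓
  B = 3.299 -> Y = 1.299 ✓
  B = 5.104 -> Y = 3.104 ✓
All samples match this transformation.

(a) B - 2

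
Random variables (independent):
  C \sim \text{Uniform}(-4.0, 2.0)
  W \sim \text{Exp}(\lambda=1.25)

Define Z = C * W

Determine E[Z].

For independent RVs: E[XY] = E[X]*E[Y]
E[C] = -1
E[W] = 0.8
E[Z] = -1 * 0.8 = -0.8

-0.8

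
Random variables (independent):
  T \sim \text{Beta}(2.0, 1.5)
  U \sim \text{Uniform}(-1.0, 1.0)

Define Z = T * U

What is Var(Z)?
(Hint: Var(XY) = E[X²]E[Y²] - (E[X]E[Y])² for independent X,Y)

Var(XY) = E[X²]E[Y²] - (E[X]E[Y])²
E[T] = 0.57142857, Var(T) = 0.054421769
E[U] = 0, Var(U) = 0.33333333
E[T²] = 0.054421769 + 0.57142857² = 0.38095238
E[U²] = 0.33333333 + 0² = 0.33333333
Var(Z) = 0.38095238*0.33333333 - (0.57142857*0)²
= 0.12698413 - 0 = 0.12698413

0.12698413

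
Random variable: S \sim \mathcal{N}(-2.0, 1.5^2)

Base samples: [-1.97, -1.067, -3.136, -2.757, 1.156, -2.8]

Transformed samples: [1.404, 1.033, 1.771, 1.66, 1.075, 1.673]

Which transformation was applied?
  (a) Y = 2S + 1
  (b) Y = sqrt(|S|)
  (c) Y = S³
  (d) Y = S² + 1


Checking option (b) Y = sqrt(|S|):
  S = -1.97 -> Y = 1.404 ✓
  S = -1.067 -> Y = 1.033 ✓
  S = -3.136 -> Y = 1.771 ✓
All samples match this transformation.

(b) sqrt(|S|)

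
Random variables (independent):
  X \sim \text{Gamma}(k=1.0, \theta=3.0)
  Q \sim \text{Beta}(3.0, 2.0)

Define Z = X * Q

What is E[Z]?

For independent RVs: E[XY] = E[X]*E[Y]
E[X] = 3
E[Q] = 0.6
E[Z] = 3 * 0.6 = 1.8

1.8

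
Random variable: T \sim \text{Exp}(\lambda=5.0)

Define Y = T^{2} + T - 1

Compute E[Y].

E[Y] = 1*E[T²] + 1*E[T] - 1
E[T] = 0.2
E[T²] = Var(T) + (E[T])² = 0.04 + 0.04 = 0.08
E[Y] = 1*0.08 + 1*0.2 - 1 = -0.72

-0.72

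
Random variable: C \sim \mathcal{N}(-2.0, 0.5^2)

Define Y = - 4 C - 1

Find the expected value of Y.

For Y = -4C - 1:
E[Y] = -4 * E[C] - 1
E[C] = -2.0 = -2
E[Y] = -4 * (-2) - 1 = 7

7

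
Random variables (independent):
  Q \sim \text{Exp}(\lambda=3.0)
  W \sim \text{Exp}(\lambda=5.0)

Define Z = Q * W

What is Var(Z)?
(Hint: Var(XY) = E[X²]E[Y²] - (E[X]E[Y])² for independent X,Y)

Var(XY) = E[X²]E[Y²] - (E[X]E[Y])²
E[Q] = 0.33333333, Var(Q) = 0.11111111
E[W] = 0.2, Var(W) = 0.04
E[Q²] = 0.11111111 + 0.33333333² = 0.22222222
E[W²] = 0.04 + 0.2² = 0.08
Var(Z) = 0.22222222*0.08 - (0.33333333*0.2)²
= 0.017777778 - 0.0044444444 = 0.013333333

0.013333333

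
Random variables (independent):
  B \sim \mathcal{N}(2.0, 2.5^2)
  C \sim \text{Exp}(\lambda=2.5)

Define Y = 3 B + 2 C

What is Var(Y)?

For independent RVs: Var(aX + bY) = a²Var(X) + b²Var(Y)
Var(B) = 6.25
Var(C) = 0.16
Var(Y) = 3²*6.25 + 2²*0.16
= 9*6.25 + 4*0.16 = 56.89

56.89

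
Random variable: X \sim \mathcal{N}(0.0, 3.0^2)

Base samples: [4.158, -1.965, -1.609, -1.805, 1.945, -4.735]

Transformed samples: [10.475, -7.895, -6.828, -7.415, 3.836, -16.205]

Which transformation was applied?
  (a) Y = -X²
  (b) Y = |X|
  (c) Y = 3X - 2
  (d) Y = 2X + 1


Checking option (c) Y = 3X - 2:
  X = 4.158 -> Y = 10.475 ✓
  X = -1.965 -> Y = -7.895 ✓
  X = -1.609 -> Y = -6.828 ✓
All samples match this transformation.

(c) 3X - 2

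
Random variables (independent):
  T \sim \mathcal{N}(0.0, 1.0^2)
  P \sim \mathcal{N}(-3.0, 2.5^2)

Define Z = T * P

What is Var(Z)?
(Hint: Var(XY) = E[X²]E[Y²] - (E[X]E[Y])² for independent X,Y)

Var(XY) = E[X²]E[Y²] - (E[X]E[Y])²
E[T] = 0, Var(T) = 1
E[P] = -3, Var(P) = 6.25
E[T²] = 1 + 0² = 1
E[P²] = 6.25 + (-3)² = 15.25
Var(Z) = 1*15.25 - (0*(-3))²
= 15.25 - 0 = 15.25

15.25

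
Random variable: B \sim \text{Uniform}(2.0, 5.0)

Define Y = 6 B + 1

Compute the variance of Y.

For Y = aB + b: Var(Y) = a² * Var(B)
Var(B) = (5 - 2)^2/12 = 0.75
Var(Y) = 6² * 0.75 = 36 * 0.75 = 27

27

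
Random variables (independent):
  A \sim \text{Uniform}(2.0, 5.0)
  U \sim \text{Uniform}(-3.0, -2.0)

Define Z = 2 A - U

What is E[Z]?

E[Z] = 2*E[A] - 1*E[U]
E[A] = 3.5
E[U] = -2.5
E[Z] = 2*3.5 - 1*(-2.5) = 9.5

9.5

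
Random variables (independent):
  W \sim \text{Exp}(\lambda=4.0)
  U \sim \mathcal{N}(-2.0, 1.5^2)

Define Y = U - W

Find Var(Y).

For independent RVs: Var(aX + bY) = a²Var(X) + b²Var(Y)
Var(W) = 0.0625
Var(U) = 2.25
Var(Y) = (-1)²*0.0625 + 1²*2.25
= 1*0.0625 + 1*2.25 = 2.3125

2.3125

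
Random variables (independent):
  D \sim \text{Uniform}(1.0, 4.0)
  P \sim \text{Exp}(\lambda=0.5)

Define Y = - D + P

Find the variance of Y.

For independent RVs: Var(aX + bY) = a²Var(X) + b²Var(Y)
Var(D) = 0.75
Var(P) = 4
Var(Y) = (-1)²*0.75 + 1²*4
= 1*0.75 + 1*4 = 4.75

4.75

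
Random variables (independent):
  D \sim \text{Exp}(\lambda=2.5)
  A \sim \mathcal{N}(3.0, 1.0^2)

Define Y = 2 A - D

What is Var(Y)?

For independent RVs: Var(aX + bY) = a²Var(X) + b²Var(Y)
Var(D) = 0.16
Var(A) = 1
Var(Y) = (-1)²*0.16 + 2²*1
= 1*0.16 + 4*1 = 4.16

4.16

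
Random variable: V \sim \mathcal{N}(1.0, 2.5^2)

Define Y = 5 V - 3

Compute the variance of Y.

For Y = aV + b: Var(Y) = a² * Var(V)
Var(V) = 2.5^2 = 6.25
Var(Y) = 5² * 6.25 = 25 * 6.25 = 156.25

156.25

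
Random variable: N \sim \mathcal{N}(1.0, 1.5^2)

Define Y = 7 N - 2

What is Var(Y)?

For Y = aN + b: Var(Y) = a² * Var(N)
Var(N) = 1.5^2 = 2.25
Var(Y) = 7² * 2.25 = 49 * 2.25 = 110.25

110.25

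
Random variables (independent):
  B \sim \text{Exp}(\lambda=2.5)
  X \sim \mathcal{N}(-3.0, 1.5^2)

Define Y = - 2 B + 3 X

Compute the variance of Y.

For independent RVs: Var(aX + bY) = a²Var(X) + b²Var(Y)
Var(B) = 0.16
Var(X) = 2.25
Var(Y) = (-2)²*0.16 + 3²*2.25
= 4*0.16 + 9*2.25 = 20.89

20.89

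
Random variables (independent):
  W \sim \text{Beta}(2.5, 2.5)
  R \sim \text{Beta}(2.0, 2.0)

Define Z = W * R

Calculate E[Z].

For independent RVs: E[XY] = E[X]*E[Y]
E[W] = 0.5
E[R] = 0.5
E[Z] = 0.5 * 0.5 = 0.25

0.25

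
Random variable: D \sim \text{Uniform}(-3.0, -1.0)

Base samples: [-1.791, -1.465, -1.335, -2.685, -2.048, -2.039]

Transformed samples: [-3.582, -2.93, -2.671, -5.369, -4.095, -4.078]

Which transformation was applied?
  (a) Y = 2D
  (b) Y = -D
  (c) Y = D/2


Checking option (a) Y = 2D:
  D = -1.791 -> Y = -3.582 ✓
  D = -1.465 -> Y = -2.93 ✓
  D = -1.335 -> Y = -2.671 ✓
All samples match this transformation.

(a) 2D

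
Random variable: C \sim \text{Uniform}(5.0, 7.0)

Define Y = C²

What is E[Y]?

E[C²] = Var(C) + (E[C])² = 0.33333333 + 36 = 36.333333

36.333333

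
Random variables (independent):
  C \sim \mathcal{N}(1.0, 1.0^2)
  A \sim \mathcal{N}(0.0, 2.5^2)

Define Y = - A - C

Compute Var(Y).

For independent RVs: Var(aX + bY) = a²Var(X) + b²Var(Y)
Var(C) = 1
Var(A) = 6.25
Var(Y) = (-1)²*1 + (-1)²*6.25
= 1*1 + 1*6.25 = 7.25

7.25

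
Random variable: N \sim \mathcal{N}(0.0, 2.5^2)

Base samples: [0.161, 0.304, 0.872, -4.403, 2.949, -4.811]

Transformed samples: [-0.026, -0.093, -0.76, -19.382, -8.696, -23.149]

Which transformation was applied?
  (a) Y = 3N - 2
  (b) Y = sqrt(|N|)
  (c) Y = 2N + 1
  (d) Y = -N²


Checking option (d) Y = -N²:
  N = 0.161 -> Y = -0.026 ✓
  N = 0.304 -> Y = -0.093 ✓
  N = 0.872 -> Y = -0.76 ✓
All samples match this transformation.

(d) -N²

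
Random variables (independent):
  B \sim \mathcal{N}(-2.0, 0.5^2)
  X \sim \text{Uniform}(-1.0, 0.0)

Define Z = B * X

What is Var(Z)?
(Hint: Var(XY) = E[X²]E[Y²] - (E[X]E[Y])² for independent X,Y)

Var(XY) = E[X²]E[Y²] - (E[X]E[Y])²
E[B] = -2, Var(B) = 0.25
E[X] = -0.5, Var(X) = 0.083333333
E[B²] = 0.25 + (-2)² = 4.25
E[X²] = 0.083333333 + (-0.5)² = 0.33333333
Var(Z) = 4.25*0.33333333 - (-2*(-0.5))²
= 1.4166667 - 1 = 0.41666667

0.41666667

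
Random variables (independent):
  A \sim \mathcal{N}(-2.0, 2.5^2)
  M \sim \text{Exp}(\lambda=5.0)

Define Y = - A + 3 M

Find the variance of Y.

For independent RVs: Var(aX + bY) = a²Var(X) + b²Var(Y)
Var(A) = 6.25
Var(M) = 0.04
Var(Y) = (-1)²*6.25 + 3²*0.04
= 1*6.25 + 9*0.04 = 6.61

6.61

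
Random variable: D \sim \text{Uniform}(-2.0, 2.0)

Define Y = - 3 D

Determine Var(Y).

For Y = aD + b: Var(Y) = a² * Var(D)
Var(D) = (2 + 2)^2/12 = 1.3333333
Var(Y) = (-3)² * 1.3333333 = 9 * 1.3333333 = 12

12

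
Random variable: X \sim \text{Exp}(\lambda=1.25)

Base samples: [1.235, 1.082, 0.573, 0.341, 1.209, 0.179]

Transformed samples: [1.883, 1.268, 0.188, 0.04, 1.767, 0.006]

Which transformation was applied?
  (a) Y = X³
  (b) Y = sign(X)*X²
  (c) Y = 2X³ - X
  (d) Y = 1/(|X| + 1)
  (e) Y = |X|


Checking option (a) Y = X³:
  X = 1.235 -> Y = 1.883 ✓
  X = 1.082 -> Y = 1.268 ✓
  X = 0.573 -> Y = 0.188 ✓
All samples match this transformation.

(a) X³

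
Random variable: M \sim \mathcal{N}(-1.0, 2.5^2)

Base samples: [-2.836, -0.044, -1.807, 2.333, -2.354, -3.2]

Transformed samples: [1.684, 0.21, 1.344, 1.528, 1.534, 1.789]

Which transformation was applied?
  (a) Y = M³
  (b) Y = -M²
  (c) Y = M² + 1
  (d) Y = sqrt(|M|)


Checking option (d) Y = sqrt(|M|):
  M = -2.836 -> Y = 1.684 ✓
  M = -0.044 -> Y = 0.21 ✓
  M = -1.807 -> Y = 1.344 ✓
All samples match this transformation.

(d) sqrt(|M|)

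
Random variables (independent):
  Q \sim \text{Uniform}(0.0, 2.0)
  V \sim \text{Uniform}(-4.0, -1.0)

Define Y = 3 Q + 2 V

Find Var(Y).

For independent RVs: Var(aX + bY) = a²Var(X) + b²Var(Y)
Var(Q) = 0.33333333
Var(V) = 0.75
Var(Y) = 3²*0.33333333 + 2²*0.75
= 9*0.33333333 + 4*0.75 = 6

6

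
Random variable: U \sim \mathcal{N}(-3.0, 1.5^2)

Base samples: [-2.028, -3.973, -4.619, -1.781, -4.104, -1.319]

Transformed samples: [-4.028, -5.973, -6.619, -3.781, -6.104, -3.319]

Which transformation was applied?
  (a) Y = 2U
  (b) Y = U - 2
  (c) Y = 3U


Checking option (b) Y = U - 2:
  U = -2.028 -> Y = -4.028 ✓
  U = -3.973 -> Y = -5.973 ✓
  U = -4.619 -> Y = -6.619 ✓
All samples match this transformation.

(b) U - 2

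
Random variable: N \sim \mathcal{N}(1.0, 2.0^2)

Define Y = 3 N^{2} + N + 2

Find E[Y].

E[Y] = 3*E[N²] + 1*E[N] + 2
E[N] = 1
E[N²] = Var(N) + (E[N])² = 4 + 1 = 5
E[Y] = 3*5 + 1*1 + 2 = 18

18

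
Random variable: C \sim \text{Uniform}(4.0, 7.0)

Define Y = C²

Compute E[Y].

Using E[X²] = Var(X) + (E[X])²:
E[C] = 5.5
Var(C) = (7 - 4)^2/12 = 0.75
E[C²] = 0.75 + 5.5² = 0.75 + 30.25 = 31

31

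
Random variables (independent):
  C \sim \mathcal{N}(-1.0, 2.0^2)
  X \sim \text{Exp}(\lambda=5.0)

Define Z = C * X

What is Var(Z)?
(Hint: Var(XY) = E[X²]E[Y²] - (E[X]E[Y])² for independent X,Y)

Var(XY) = E[X²]E[Y²] - (E[X]E[Y])²
E[C] = -1, Var(C) = 4
E[X] = 0.2, Var(X) = 0.04
E[C²] = 4 + (-1)² = 5
E[X²] = 0.04 + 0.2² = 0.08
Var(Z) = 5*0.08 - (-1*0.2)²
= 0.4 - 0.04 = 0.36

0.36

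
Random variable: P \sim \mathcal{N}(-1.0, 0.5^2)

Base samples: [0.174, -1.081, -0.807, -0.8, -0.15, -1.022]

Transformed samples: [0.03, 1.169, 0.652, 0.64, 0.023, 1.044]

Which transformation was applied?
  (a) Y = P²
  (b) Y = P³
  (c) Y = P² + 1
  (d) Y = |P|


Checking option (a) Y = P²:
  P = 0.174 -> Y = 0.03 ✓
  P = -1.081 -> Y = 1.169 ✓
  P = -0.807 -> Y = 0.652 ✓
All samples match this transformation.

(a) P²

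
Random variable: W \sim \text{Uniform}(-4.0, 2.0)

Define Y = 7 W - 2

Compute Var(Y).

For Y = aW + b: Var(Y) = a² * Var(W)
Var(W) = (2 + 4)^2/12 = 3
Var(Y) = 7² * 3 = 49 * 3 = 147

147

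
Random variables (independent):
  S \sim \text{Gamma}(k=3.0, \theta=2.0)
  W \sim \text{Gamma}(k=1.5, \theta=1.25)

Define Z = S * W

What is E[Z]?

For independent RVs: E[XY] = E[X]*E[Y]
E[S] = 6
E[W] = 1.875
E[Z] = 6 * 1.875 = 11.25

11.25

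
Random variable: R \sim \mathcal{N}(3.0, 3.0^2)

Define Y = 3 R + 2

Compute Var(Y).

For Y = aR + b: Var(Y) = a² * Var(R)
Var(R) = 3.0^2 = 9
Var(Y) = 3² * 9 = 9 * 9 = 81

81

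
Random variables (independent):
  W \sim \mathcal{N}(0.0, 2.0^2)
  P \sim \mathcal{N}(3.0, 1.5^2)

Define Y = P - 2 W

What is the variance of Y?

For independent RVs: Var(aX + bY) = a²Var(X) + b²Var(Y)
Var(W) = 4
Var(P) = 2.25
Var(Y) = (-2)²*4 + 1²*2.25
= 4*4 + 1*2.25 = 18.25

18.25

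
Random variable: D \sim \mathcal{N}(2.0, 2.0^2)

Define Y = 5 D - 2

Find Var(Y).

For Y = aD + b: Var(Y) = a² * Var(D)
Var(D) = 2.0^2 = 4
Var(Y) = 5² * 4 = 25 * 4 = 100

100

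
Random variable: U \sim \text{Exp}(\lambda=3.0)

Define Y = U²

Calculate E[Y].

E[U²] = Var(U) + (E[U])² = 0.11111111 + 0.11111111 = 0.22222222

0.22222222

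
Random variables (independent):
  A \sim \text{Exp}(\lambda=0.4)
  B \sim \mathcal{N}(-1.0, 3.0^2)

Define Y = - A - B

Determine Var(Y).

For independent RVs: Var(aX + bY) = a²Var(X) + b²Var(Y)
Var(A) = 6.25
Var(B) = 9
Var(Y) = (-1)²*6.25 + (-1)²*9
= 1*6.25 + 1*9 = 15.25

15.25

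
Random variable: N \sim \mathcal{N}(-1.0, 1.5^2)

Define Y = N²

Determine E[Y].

E[N²] = Var(N) + (E[N])² = 2.25 + 1 = 3.25

3.25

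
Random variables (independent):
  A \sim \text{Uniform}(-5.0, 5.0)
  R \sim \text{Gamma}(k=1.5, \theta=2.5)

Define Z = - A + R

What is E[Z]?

E[Z] = -1*E[A] + 1*E[R]
E[A] = 0
E[R] = 3.75
E[Z] = -1*0 + 1*3.75 = 3.75

3.75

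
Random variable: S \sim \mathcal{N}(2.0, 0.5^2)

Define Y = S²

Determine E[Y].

E[S²] = Var(S) + (E[S])² = 0.25 + 4 = 4.25

4.25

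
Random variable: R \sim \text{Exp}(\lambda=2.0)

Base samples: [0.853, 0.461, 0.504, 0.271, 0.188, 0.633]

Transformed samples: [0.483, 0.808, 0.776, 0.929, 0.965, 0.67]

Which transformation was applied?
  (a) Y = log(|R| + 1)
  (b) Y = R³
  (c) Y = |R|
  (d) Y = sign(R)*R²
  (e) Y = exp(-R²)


Checking option (e) Y = exp(-R²):
  R = 0.853 -> Y = 0.483 ✓
  R = 0.461 -> Y = 0.808 ✓
  R = 0.504 -> Y = 0.776 ✓
All samples match this transformation.

(e) exp(-R²)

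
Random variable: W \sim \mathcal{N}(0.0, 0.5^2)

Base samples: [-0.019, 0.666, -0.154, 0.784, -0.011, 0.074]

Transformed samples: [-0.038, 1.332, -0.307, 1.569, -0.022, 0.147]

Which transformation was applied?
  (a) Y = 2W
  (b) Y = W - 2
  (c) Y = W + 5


Checking option (a) Y = 2W:
  W = -0.019 -> Y = -0.038 ✓
  W = 0.666 -> Y = 1.332 ✓
  W = -0.154 -> Y = -0.307 ✓
All samples match this transformation.

(a) 2W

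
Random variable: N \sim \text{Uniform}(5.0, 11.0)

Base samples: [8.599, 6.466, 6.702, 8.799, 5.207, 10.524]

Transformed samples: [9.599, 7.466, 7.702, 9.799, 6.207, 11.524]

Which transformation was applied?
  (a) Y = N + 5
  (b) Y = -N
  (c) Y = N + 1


Checking option (c) Y = N + 1:
  N = 8.599 -> Y = 9.599 ✓
  N = 6.466 -> Y = 7.466 ✓
  N = 6.702 -> Y = 7.702 ✓
All samples match this transformation.

(c) N + 1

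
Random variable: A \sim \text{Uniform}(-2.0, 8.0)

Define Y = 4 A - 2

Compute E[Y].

For Y = 4A - 2:
E[Y] = 4 * E[A] - 2
E[A] = (-2 + 8)/2 = 3
E[Y] = 4 * 3 - 2 = 10

10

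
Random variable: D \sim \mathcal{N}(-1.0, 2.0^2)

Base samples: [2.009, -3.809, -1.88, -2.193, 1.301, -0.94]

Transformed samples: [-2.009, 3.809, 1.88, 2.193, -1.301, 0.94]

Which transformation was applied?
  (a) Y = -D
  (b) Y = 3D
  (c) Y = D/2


Checking option (a) Y = -D:
  D = 2.009 -> Y = -2.009 ✓
  D = -3.809 -> Y = 3.809 ✓
  D = -1.88 -> Y = 1.88 ✓
All samples match this transformation.

(a) -D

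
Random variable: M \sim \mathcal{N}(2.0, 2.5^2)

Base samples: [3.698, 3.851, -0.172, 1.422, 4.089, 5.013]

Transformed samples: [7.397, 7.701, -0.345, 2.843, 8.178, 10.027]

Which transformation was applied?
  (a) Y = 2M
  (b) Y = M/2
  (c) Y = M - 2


Checking option (a) Y = 2M:
  M = 3.698 -> Y = 7.397 ✓
  M = 3.851 -> Y = 7.701 ✓
  M = -0.172 -> Y = -0.345 ✓
All samples match this transformation.

(a) 2M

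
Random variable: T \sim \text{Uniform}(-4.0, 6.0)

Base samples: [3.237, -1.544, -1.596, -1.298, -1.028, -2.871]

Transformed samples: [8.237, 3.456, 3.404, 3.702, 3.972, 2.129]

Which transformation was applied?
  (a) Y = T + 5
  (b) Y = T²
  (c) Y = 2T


Checking option (a) Y = T + 5:
  T = 3.237 -> Y = 8.237 ✓
  T = -1.544 -> Y = 3.456 ✓
  T = -1.596 -> Y = 3.404 ✓
All samples match this transformation.

(a) T + 5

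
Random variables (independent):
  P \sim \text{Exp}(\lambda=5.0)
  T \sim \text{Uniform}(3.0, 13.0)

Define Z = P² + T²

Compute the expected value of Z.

E[Z] = E[P²] + E[T²]
E[P²] = Var(P) + E[P]² = 0.04 + 0.04 = 0.08
E[T²] = Var(T) + E[T]² = 8.3333333 + 64 = 72.333333
E[Z] = 0.08 + 72.333333 = 72.413333

72.413333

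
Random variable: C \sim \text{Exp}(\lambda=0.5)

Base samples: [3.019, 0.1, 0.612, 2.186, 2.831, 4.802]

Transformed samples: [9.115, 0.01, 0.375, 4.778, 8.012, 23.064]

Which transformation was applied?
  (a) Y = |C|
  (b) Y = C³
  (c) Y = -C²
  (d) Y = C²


Checking option (d) Y = C²:
  C = 3.019 -> Y = 9.115 ✓
  C = 0.1 -> Y = 0.01 ✓
  C = 0.612 -> Y = 0.375 ✓
All samples match this transformation.

(d) C²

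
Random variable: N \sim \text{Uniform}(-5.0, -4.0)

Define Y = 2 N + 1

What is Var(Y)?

For Y = aN + b: Var(Y) = a² * Var(N)
Var(N) = (-4 + 5)^2/12 = 0.083333333
Var(Y) = 2² * 0.083333333 = 4 * 0.083333333 = 0.33333333

0.33333333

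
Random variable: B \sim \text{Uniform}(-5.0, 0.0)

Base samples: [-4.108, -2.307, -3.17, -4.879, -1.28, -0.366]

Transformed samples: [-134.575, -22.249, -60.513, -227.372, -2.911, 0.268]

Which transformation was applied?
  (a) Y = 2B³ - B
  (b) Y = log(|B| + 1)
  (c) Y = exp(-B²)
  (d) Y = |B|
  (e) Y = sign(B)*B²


Checking option (a) Y = 2B³ - B:
  B = -4.108 -> Y = -134.575 ✓
  B = -2.307 -> Y = -22.249 ✓
  B = -3.17 -> Y = -60.513 ✓
All samples match this transformation.

(a) 2B³ - B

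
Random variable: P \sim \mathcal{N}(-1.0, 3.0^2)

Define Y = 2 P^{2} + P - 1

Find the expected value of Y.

E[Y] = 2*E[P²] + 1*E[P] - 1
E[P] = -1
E[P²] = Var(P) + (E[P])² = 9 + 1 = 10
E[Y] = 2*10 + 1*(-1) - 1 = 18

18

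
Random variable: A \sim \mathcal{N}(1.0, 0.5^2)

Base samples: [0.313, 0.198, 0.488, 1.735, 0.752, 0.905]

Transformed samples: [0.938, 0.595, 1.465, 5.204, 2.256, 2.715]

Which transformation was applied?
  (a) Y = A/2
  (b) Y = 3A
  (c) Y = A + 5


Checking option (b) Y = 3A:
  A = 0.313 -> Y = 0.938 ✓
  A = 0.198 -> Y = 0.595 ✓
  A = 0.488 -> Y = 1.465 ✓
All samples match this transformation.

(b) 3A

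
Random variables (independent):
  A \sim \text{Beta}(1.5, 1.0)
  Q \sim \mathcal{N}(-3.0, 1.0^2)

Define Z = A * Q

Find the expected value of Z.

For independent RVs: E[XY] = E[X]*E[Y]
E[A] = 0.6
E[Q] = -3
E[Z] = 0.6 * (-3) = -1.8

-1.8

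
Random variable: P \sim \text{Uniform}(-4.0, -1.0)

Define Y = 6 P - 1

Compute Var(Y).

For Y = aP + b: Var(Y) = a² * Var(P)
Var(P) = (-1 + 4)^2/12 = 0.75
Var(Y) = 6² * 0.75 = 36 * 0.75 = 27

27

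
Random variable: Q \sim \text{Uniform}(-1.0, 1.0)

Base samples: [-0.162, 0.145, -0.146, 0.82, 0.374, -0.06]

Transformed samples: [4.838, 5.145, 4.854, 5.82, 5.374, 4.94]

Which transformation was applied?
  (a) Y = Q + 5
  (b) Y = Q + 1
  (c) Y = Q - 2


Checking option (a) Y = Q + 5:
  Q = -0.162 -> Y = 4.838 ✓
  Q = 0.145 -> Y = 5.145 ✓
  Q = -0.146 -> Y = 4.854 ✓
All samples match this transformation.

(a) Q + 5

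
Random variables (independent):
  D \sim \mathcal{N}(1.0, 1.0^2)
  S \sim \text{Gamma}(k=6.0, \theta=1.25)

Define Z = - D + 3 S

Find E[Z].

E[Z] = -1*E[D] + 3*E[S]
E[D] = 1
E[S] = 7.5
E[Z] = -1*1 + 3*7.5 = 21.5

21.5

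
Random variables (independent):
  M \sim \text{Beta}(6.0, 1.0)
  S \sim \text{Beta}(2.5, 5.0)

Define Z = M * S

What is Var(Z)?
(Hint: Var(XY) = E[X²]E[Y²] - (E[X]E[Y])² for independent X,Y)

Var(XY) = E[X²]E[Y²] - (E[X]E[Y])²
E[M] = 0.85714286, Var(M) = 0.015306122
E[S] = 0.33333333, Var(S) = 0.026143791
E[M²] = 0.015306122 + 0.85714286² = 0.75
E[S²] = 0.026143791 + 0.33333333² = 0.1372549
Var(Z) = 0.75*0.1372549 - (0.85714286*0.33333333)²
= 0.10294118 - 0.081632653 = 0.021308523

0.021308523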